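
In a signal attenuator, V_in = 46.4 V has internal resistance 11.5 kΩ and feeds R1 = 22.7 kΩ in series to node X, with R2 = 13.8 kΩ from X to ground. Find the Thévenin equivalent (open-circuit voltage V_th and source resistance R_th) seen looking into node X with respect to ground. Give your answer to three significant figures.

V_th ≈ 13.3 V, R_th ≈ 9.83 kΩ

R1' = 11.5 + 22.7 = 34.20 kΩ (source resistance + R1).
Open-circuit (no load on X): V_th = V_in · R2/(R1' + R2) = 46.4 × 13.8/(34.20 + 13.8) = 13.34 V.
With V_in suppressed (replaced by a short), R_th = R1' ‖ R2 = (34.20 × 13.8)/(34.20 + 13.8) = 9.832 kΩ.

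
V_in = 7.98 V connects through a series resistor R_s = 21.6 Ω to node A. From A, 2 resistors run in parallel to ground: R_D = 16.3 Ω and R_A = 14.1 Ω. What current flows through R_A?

Combine the parallel branches: R_p = (1/16.3 + 1/14.1)⁻¹ = 7.560 Ω.
V_A = 7.98 × 7.560/29.16 = 2.069 V.
Branch current I = V_A/R_A = 2.069/14.1 = 0.1467 A.

I ≈ 0.147 A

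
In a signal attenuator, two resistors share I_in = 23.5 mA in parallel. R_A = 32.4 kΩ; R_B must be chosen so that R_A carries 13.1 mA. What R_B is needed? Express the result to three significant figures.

R_B ≈ 40.8 kΩ

The fraction through R_A equals R_B/(R_A+R_B).
With f = 0.5574, R_B = R_A · f/(1−f) = 32.4 × 1.260 = 40.81 kΩ.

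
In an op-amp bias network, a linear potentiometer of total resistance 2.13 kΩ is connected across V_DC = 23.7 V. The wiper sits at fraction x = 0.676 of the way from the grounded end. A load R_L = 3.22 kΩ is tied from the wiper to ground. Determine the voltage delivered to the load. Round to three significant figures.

V_out ≈ 14.0 V

The pot divides into 0.6901 kΩ above the wiper and 1.440 kΩ below.
(x·R_p) ‖ R_L = 0.9950 kΩ.
V_out = 23.7 × 0.9950/(0.6901 + 0.9950) = 13.99 V.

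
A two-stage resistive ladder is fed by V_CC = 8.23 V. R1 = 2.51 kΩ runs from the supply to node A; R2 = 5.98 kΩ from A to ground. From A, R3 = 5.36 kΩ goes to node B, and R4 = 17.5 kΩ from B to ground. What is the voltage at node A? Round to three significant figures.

V_A ≈ 5.38 V

Looking into the second stage from A: R3 + R4 = 22.86 kΩ appears in parallel with R2.
Effective lower resistance at A: R2 ‖ 22.86 = 4.740 kΩ.
So V_A = 8.23 × 0.6538 = 5.381 V.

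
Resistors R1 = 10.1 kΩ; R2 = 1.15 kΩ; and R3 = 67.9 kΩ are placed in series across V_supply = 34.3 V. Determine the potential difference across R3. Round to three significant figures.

V ≈ 29.4 V

ΣR = 10.1 + 1.15 + 67.9 = 79.15 kΩ.
Voltage divider: V = V_supply · (67.90 / 79.15) = 34.3 × 0.8579 = 29.42 V.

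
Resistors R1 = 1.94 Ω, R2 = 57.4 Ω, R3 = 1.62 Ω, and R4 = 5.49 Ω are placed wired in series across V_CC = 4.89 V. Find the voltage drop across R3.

V ≈ 0.119 V

Series total: ΣR = 1.94 + 57.4 + 1.62 + 5.49 = 66.45 Ω.
V = V_CC · R/ΣR = 4.89 × 0.02438 = 0.1192 V.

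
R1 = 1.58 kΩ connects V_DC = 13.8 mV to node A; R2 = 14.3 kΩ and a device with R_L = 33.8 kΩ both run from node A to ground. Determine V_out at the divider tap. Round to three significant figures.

V_out ≈ 11.9 mV

R2 ‖ R_L = (14.3 × 33.8)/(14.3 + 33.8) = 10.05 kΩ.
Voltage divider with the loaded lower leg: V_out = 13.8 × 10.05/(1.58 + 10.05) = 13.8 × 0.8641 = 11.92 mV.
(Unloaded it would be 12.4 mV; the load pulls it down.)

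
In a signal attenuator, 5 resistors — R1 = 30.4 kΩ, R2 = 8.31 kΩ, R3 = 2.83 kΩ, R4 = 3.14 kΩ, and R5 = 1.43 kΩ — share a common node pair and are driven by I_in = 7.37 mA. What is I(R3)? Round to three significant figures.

I ≈ 1.71 mA

Conductances: ΣG = 1/30.4 + 1/8.31 + 1/2.83 + 1/3.14 + 1/1.43 = 1.524 (1/kΩ).
R3 takes the fraction G_k/ΣG = 0.3534/1.524 = 0.2318, so I = 7.37 × 0.2318 = 1.708 mA.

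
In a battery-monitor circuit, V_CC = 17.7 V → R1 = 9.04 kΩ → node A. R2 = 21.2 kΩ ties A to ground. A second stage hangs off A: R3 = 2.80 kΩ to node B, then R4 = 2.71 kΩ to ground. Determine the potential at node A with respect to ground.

V_A ≈ 5.77 V

The second stage (R3 + R4 = 5.510 kΩ) loads node A in parallel with R2.
Effective lower resistance at A: R2 ‖ 5.510 = 4.373 kΩ.
So V_A = 17.7 × 0.3260 = 5.771 V.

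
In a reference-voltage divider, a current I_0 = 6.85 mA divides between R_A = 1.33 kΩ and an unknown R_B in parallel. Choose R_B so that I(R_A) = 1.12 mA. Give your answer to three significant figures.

Two-branch current divider: I_A = I_0 · R_B/(R_A + R_B).
1.12/6.85 = R_B/(R_A + R_B) → R_B = R_A · (0.1635)/(1 − 0.1635) = 1.33 × 0.1955 = 0.2600 kΩ.

R_B ≈ 0.260 kΩ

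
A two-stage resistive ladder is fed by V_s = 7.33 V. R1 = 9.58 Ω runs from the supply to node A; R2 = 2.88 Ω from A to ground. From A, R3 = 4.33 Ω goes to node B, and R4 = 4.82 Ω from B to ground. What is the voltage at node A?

The second stage (R3 + R4 = 9.150 Ω) loads node A in parallel with R2.
R2 ‖ (R3+R4) = 2.191 Ω.
First divider: V_A = V_s · 2.191/(9.58 + 2.191) = 1.364 V.

V_A ≈ 1.36 V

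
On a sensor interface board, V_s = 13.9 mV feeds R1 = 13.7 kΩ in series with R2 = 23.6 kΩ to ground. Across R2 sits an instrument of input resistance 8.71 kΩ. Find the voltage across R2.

V_out ≈ 4.41 mV

R2 ‖ R_L = (23.6 × 8.71)/(23.6 + 8.71) = 6.362 kΩ.
Voltage divider with the loaded lower leg: V_out = 13.9 × 6.362/(13.7 + 6.362) = 13.9 × 0.3171 = 4.408 mV.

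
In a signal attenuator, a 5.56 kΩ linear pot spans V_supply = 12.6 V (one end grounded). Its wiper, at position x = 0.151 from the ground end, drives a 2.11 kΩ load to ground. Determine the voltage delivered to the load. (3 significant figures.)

The pot divides into 4.720 kΩ above the wiper and 0.8396 kΩ below.
R_L loads the lower segment: effective lower R = 0.6006 kΩ.
V_out = 12.6 × 0.6006/(4.720 + 0.6006) = 1.422 V.

V_out ≈ 1.42 V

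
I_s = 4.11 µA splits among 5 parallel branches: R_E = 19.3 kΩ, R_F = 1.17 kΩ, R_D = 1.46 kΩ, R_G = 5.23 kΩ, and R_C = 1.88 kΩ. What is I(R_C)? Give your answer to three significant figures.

I ≈ 0.945 µA

Total conductance ΣG = 1/19.3 + 1/1.17 + 1/1.46 + 1/5.23 + 1/1.88 = 2.315 (units of 1/kΩ).
Current divider: I(R_C) = I_s · G_k/ΣG = 4.11 × (0.5319/2.315) = 4.11 × 0.2298 = 0.9445 µA.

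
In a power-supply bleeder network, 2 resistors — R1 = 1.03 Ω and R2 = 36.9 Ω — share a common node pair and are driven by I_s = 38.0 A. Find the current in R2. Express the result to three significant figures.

I ≈ 1.03 A

With just two branches, the current splits inversely with resistance.
So I = 38.0 × 1.03/37.93 = 1.032 A.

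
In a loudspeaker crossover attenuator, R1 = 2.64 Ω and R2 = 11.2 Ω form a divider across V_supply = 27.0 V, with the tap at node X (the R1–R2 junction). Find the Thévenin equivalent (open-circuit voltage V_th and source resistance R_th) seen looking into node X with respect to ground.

With X open, the divider is unloaded: V_th = 27.0 × 11.2/13.84 = 21.85 V.
Looking into X with the source shorted: R_th = R1·R2/(R1+R2) = 2.640 × 11.2/13.84 = 2.136 Ω.

V_th ≈ 21.8 V, R_th ≈ 2.14 Ω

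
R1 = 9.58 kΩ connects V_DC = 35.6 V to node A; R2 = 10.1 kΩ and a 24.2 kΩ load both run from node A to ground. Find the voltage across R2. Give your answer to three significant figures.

V_out ≈ 15.2 V

First combine the lower leg with the load: R2 ‖ R_L = 7.126 kΩ.
Voltage divider with the loaded lower leg: V_out = 35.6 × 7.126/(9.58 + 7.126) = 35.6 × 0.4266 = 15.19 V.
(Unloaded it would be 18.3 V; the load pulls it down.)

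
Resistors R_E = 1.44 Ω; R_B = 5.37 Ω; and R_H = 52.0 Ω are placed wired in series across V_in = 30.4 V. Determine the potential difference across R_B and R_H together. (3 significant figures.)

ΣR = 1.44 + 5.37 + 52.0 = 58.81 Ω.
R_{R_B..R_H} = 5.37 + 52.0 = 57.37 Ω.
Voltage divider: V = V_in · (57.37 / 58.81) = 30.4 × 0.9755 = 29.66 V.

V ≈ 29.7 V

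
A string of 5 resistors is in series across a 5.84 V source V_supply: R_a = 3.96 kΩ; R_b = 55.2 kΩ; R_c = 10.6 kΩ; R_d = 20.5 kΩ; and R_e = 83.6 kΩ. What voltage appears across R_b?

V ≈ 1.85 V

Series total: ΣR = 3.96 + 55.2 + 10.6 + 20.5 + 83.6 = 173.9 kΩ.
By the voltage-divider rule, V = 5.84 × 55.20/173.9 = 1.854 V.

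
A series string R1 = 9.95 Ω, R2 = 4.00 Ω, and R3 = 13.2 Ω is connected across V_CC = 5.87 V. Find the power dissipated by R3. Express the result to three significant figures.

ΣR = 27.15 Ω → I = 5.87/27.15 = 0.2162 A.
P = I²R = 0.04675 × 13.2 = 0.6170 W.

P ≈ 0.617 W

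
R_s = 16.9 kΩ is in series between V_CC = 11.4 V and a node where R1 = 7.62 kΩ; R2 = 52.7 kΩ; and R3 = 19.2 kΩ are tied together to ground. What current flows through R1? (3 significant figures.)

I ≈ 0.339 mA

Combine the parallel branches: R_p = (1/7.62 + 1/52.7 + 1/19.2)⁻¹ = 4.943 kΩ.
V_A = 11.4 × 4.943/21.84 = 2.580 V.
I(R1) = V_A / R1 = 2.580/7.62 = 0.3386 mA.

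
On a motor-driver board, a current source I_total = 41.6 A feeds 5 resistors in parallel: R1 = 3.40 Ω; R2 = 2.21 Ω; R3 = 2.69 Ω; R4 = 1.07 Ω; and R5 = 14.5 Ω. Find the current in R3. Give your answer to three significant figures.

ΣG = 1/3.40 + 1/2.21 + 1/2.69 + 1/1.07 + 1/14.5 = 2.122.
R3 takes the fraction G_k/ΣG = 0.3717/2.122 = 0.1752, so I = 41.6 × 0.1752 = 7.288 A.

I ≈ 7.29 A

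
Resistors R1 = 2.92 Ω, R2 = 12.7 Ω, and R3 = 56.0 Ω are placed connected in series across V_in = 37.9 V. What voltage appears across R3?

V ≈ 29.6 V

Total series resistance ΣR = 2.92 + 12.7 + 56.0 = 71.62 Ω.
V = V_in · R/ΣR = 37.9 × 0.7819 = 29.63 V.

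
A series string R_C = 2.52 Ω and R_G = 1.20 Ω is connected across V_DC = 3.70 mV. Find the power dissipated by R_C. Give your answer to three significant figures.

P ≈ 2.49 µW

The common current is I = 3.70/3.720 = 0.9946 mA.
V(R_C) = I·R = 2.506 mV; P = V·I = 2.506 × 0.9946 = 2.493 µW.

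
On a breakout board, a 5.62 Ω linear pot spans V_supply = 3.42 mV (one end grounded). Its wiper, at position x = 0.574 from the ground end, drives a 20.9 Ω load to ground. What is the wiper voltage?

Split the track: R_lower = x·R_p = 3.226 Ω, R_upper = (1−x)·R_p = 2.394 Ω.
R_L loads the lower segment: effective lower R = 2.795 Ω.
Then V_out = V_supply · 2.795/(2.394 + 2.795) = 1.842 mV.
(Unloaded: V_out = x·V_supply = 1.96 mV.)

V_out ≈ 1.84 mV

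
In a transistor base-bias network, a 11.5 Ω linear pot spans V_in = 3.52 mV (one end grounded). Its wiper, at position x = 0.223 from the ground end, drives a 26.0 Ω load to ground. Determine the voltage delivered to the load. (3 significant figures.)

V_out ≈ 0.729 mV

Split the track: R_lower = x·R_p = 2.565 Ω, R_upper = (1−x)·R_p = 8.936 Ω.
(x·R_p) ‖ R_L = 2.334 Ω.
Loaded-divider output: V_out = 3.52 × 0.2071 = 0.7291 mV.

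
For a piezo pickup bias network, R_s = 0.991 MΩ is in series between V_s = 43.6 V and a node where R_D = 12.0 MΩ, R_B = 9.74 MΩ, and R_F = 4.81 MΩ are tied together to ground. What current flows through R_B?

I ≈ 3.22 µA

Combine the parallel branches: R_p = (1/12.0 + 1/9.74 + 1/4.81)⁻¹ = 2.539 MΩ.
Node voltage V_A = V_s · R_p/(R_s + R_p) = 43.6 × 0.7192 = 31.36 V.
Branch current I = V_A/R_B = 31.36/9.74 = 3.220 µA.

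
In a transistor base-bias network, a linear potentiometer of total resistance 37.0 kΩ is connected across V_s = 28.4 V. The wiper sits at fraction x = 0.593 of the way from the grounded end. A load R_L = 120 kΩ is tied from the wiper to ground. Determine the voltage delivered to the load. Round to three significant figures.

Lower segment x·R_p = 21.94 kΩ; upper segment (1−x)·R_p = 15.06 kΩ.
Lower segment in parallel with the load: 21.94 ‖ 120 = 18.55 kΩ.
Then V_out = V_s · 18.55/(15.06 + 18.55) = 15.67 V.

V_out ≈ 15.7 V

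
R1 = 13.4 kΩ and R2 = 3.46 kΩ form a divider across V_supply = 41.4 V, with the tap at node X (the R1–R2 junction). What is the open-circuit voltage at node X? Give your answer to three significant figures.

Open-circuit (no load on X): V_th = V_supply · R2/(R1 + R2) = 41.4 × 3.46/(13.40 + 3.46) = 8.496 V.

V_th ≈ 8.50 V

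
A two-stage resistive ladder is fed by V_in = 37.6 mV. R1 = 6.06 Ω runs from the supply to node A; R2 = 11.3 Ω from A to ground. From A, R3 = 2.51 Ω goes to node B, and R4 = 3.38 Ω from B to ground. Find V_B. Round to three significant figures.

V_B ≈ 8.41 mV

Node A sees R2 in parallel with the series input of stage 2, R3 + R4 = 5.890 Ω.
Effective lower resistance at A: R2 ‖ 5.890 = 3.872 Ω.
V_A = 37.6 × 3.872/(6.06 + 3.872) = 14.66 mV.
Then the unloaded second divider: V_B = V_A × R4/(R3+R4) = 14.66 × 0.5739 = 8.412 mV.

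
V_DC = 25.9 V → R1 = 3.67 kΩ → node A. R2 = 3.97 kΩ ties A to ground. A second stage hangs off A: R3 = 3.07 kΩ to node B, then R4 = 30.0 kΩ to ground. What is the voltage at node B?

The second stage (R3 + R4 = 33.07 kΩ) loads node A in parallel with R2.
Effective lower resistance at A: R2 ‖ 33.07 = 3.544 kΩ.
V_A = 25.9 × 3.544/(3.67 + 3.544) = 12.72 V.
Then the unloaded second divider: V_B = V_A × R4/(R3+R4) = 12.72 × 0.9072 = 11.54 V.

V_B ≈ 11.5 V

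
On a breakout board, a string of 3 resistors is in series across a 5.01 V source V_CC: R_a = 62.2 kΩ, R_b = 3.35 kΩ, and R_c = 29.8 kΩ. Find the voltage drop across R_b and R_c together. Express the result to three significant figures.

Total series resistance ΣR = 62.2 + 3.35 + 29.8 = 95.35 kΩ.
R_{R_b..R_c} = 3.35 + 29.8 = 33.15 kΩ.
By the voltage-divider rule, V = 5.01 × 33.15/95.35 = 1.742 V.

V ≈ 1.74 V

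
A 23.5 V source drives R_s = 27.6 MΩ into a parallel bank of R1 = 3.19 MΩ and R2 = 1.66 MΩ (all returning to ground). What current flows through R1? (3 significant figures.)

Combine the parallel branches: R_p = (1/3.19 + 1/1.66)⁻¹ = 1.092 MΩ.
V_A = 23.5 × 1.092/28.69 = 0.8943 V.
I(R1) = V_A / R1 = 0.8943/3.19 = 0.2803 µA.
(Check via current divider: I_total = 0.8190 µA; share G_k/ΣG = 0.3423 → same result.)

I ≈ 0.280 µA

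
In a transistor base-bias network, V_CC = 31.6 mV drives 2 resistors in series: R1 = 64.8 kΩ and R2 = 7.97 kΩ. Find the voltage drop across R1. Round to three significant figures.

Series total: ΣR = 64.8 + 7.97 = 72.77 kΩ.
V = V_CC · R/ΣR = 31.6 × 0.8905 = 28.14 mV.

V ≈ 28.1 mV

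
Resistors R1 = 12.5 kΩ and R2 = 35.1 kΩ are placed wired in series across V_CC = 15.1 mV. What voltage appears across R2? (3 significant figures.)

Series total: ΣR = 12.5 + 35.1 = 47.60 kΩ.
By the voltage-divider rule, V = 15.1 × 35.10/47.60 = 11.13 mV.

V ≈ 11.1 mV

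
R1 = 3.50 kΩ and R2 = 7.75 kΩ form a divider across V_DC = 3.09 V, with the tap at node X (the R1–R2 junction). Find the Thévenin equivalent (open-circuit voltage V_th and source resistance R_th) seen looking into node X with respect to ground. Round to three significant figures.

V_th ≈ 2.13 V, R_th ≈ 2.41 kΩ

Open-circuit (no load on X): V_th = V_DC · R2/(R1 + R2) = 3.09 × 7.75/(3.500 + 7.75) = 2.129 V.
Looking into X with the source shorted: R_th = R1·R2/(R1+R2) = 3.500 × 7.75/11.25 = 2.411 kΩ.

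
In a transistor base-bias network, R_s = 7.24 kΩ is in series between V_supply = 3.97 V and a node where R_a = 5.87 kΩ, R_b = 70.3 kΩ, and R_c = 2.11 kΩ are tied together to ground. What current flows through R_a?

Combine the parallel branches: R_p = (1/5.87 + 1/70.3 + 1/2.11)⁻¹ = 1.519 kΩ.
V_A = 3.97 × 1.519/8.759 = 0.6883 V.
I(R_a) = V_A / R_a = 0.6883/5.87 = 0.1173 mA.

I ≈ 0.117 mA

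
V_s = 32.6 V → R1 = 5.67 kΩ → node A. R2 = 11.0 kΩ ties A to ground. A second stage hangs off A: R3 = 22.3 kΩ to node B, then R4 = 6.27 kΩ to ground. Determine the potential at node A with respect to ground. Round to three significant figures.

V_A ≈ 19.0 V

Looking into the second stage from A: R3 + R4 = 28.57 kΩ appears in parallel with R2.
Effective lower resistance at A: R2 ‖ 28.57 = 7.942 kΩ.
V_A = 32.6 × 7.942/(5.67 + 7.942) = 19.02 V.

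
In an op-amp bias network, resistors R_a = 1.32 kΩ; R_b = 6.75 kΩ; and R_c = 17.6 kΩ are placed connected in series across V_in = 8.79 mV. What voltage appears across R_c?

V ≈ 6.03 mV

Total series resistance ΣR = 1.32 + 6.75 + 17.6 = 25.67 kΩ.
By the voltage-divider rule, V = 8.79 × 17.60/25.67 = 6.027 mV.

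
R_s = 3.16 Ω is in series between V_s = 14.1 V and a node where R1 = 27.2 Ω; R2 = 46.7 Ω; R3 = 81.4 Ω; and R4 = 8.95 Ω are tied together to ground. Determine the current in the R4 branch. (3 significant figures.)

I ≈ 1.00 A

Parallel bank: R_p = 1/(1/27.2 + 1/46.7 + 1/81.4 + 1/8.95) = 5.489 Ω.
V_A by voltage divider: V_A = 14.1 × 5.489/(3.16 + 5.489) = 8.948 V.
Branch current I = V_A/R4 = 8.948/8.95 = 0.9998 A.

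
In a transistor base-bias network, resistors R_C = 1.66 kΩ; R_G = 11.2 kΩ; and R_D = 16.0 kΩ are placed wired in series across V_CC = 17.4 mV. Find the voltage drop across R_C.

V ≈ 1.00 mV

Series total: ΣR = 1.66 + 11.2 + 16.0 = 28.86 kΩ.
By the voltage-divider rule, V = 17.4 × 1.660/28.86 = 1.001 mV.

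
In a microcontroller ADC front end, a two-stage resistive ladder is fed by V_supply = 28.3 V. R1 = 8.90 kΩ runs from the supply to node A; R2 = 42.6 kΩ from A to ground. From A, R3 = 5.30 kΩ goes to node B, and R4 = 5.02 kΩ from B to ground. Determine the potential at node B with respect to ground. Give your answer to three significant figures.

Node A sees R2 in parallel with the series input of stage 2, R3 + R4 = 10.32 kΩ.
R2 ‖ (R3+R4) = 8.307 kΩ.
First divider: V_A = V_supply · 8.307/(8.90 + 8.307) = 13.66 V.
Stage 2 is unloaded, so V_B = V_A · R4/(R3+R4) = 13.66 × 5.02/10.32 = 6.646 V.

V_B ≈ 6.65 V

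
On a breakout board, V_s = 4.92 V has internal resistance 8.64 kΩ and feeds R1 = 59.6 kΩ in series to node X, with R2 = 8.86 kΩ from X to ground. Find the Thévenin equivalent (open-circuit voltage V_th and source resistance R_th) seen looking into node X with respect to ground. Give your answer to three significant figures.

R1' = 8.64 + 59.6 = 68.24 kΩ (source resistance + R1).
V_th is the unloaded tap voltage: V_s · R2/(R1'+R2) = 4.92 × 0.1149 = 0.5654 V.
Looking into X with the source shorted: R_th = R1'·R2/(R1'+R2) = 68.24 × 8.86/77.10 = 7.842 kΩ.

V_th ≈ 0.565 V, R_th ≈ 7.84 kΩ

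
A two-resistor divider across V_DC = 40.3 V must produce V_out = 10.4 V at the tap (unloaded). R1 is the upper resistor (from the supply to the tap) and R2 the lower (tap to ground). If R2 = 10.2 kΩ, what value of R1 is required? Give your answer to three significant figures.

Required fraction k = V_out/V_DC = 0.2581.
Rearranging, R1 = R2·(1−k)/k = 10.2 × 2.875 = 29.32 kΩ.

R1 ≈ 29.3 kΩ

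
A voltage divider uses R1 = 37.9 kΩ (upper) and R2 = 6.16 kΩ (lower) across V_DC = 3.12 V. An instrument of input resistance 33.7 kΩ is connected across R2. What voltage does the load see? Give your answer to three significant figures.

The load sits in parallel with R2, giving an effective lower resistance R2' = R2·R_L/(R2+R_L) = 5.208 kΩ.
Voltage divider with the loaded lower leg: V_out = 3.12 × 5.208/(37.9 + 5.208) = 3.12 × 0.1208 = 0.3769 V.
(Unloaded it would be 0.436 V; the load pulls it down.)

V_out ≈ 0.377 V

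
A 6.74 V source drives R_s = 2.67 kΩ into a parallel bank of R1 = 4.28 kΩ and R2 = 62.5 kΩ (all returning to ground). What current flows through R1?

I ≈ 0.945 mA

Parallel bank: R_p = 1/(1/4.28 + 1/62.5) = 4.006 kΩ.
Node voltage V_A = V_in · R_p/(R_s + R_p) = 6.74 × 0.6000 = 4.044 V.
I(R1) = V_A / R1 = 4.044/4.28 = 0.9449 mA.
(Check via current divider: I_total = 1.010 mA; share G_k/ΣG = 0.9359 → same result.)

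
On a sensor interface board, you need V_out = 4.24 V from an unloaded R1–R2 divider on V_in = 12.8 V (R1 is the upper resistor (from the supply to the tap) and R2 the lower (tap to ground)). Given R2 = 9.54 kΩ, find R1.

V_out/V_in = R2/(R1+R2) = 0.3312.
R1 = R2·(1/k − 1) = 9.54 × 2.019 = 19.26 kΩ.

R1 ≈ 19.3 kΩ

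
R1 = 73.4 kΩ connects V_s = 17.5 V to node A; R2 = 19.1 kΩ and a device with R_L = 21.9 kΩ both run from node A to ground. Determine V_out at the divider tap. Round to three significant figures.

First combine the lower leg with the load: R2 ‖ R_L = 10.20 kΩ.
Then V_out = V_s · R2'/(R1 + R2') = 17.5 × 10.20/83.60 = 2.136 V.

V_out ≈ 2.14 V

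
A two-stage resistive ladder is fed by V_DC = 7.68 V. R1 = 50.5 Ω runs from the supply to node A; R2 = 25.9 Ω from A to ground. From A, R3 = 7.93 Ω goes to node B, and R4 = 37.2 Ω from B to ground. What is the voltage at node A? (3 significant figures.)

Node A sees R2 in parallel with the series input of stage 2, R3 + R4 = 45.13 Ω.
Effective lower resistance at A: R2 ‖ 45.13 = 16.46 Ω.
First divider: V_A = V_DC · 16.46/(50.5 + 16.46) = 1.888 V.

V_A ≈ 1.89 V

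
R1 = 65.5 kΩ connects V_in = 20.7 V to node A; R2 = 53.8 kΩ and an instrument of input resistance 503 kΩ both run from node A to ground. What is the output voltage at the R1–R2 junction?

V_out ≈ 8.82 V

R2 ‖ R_L = (53.8 × 503)/(53.8 + 503) = 48.60 kΩ.
Then V_out = V_in · R2'/(R1 + R2') = 20.7 × 48.60/114.1 = 8.817 V.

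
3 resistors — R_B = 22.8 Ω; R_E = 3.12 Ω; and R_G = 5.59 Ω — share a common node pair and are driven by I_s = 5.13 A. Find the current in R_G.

I ≈ 1.69 A

ΣG = 1/22.8 + 1/3.12 + 1/5.59 = 0.5433.
By the current-divider rule, I = I_s · G_k/ΣG = 5.13 × 0.3293 = 1.689 A.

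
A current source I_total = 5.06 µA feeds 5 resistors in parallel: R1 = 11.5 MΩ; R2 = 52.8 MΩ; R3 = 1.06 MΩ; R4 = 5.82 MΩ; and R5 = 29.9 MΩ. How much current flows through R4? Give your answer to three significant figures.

I ≈ 0.693 µA

Total conductance ΣG = 1/11.5 + 1/52.8 + 1/1.06 + 1/5.82 + 1/29.9 = 1.255 (units of 1/MΩ).
By the current-divider rule, I = I_total · G_k/ΣG = 5.06 × 0.1370 = 0.6930 µA.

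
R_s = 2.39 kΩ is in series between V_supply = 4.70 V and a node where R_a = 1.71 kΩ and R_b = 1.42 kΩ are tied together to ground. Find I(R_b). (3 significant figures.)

I ≈ 0.811 mA

Parallel bank: R_p = 1/(1/1.71 + 1/1.42) = 0.7758 kΩ.
V_A = 4.70 × 0.7758/3.166 = 1.152 V.
Branch current I = V_A/R_b = 1.152/1.42 = 0.8111 mA.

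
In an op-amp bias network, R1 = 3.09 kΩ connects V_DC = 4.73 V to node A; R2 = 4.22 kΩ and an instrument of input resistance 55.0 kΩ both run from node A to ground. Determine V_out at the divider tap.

V_out ≈ 2.64 V

First combine the lower leg with the load: R2 ‖ R_L = 3.919 kΩ.
Voltage divider with the loaded lower leg: V_out = 4.73 × 3.919/(3.09 + 3.919) = 4.73 × 0.5592 = 2.645 V.
(Unloaded it would be 2.73 V; the load pulls it down.)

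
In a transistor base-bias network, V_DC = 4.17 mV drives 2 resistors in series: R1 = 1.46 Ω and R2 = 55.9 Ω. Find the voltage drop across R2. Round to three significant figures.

Total series resistance ΣR = 1.46 + 55.9 = 57.36 Ω.
V = V_DC · R/ΣR = 4.17 × 0.9745 = 4.064 mV.

V ≈ 4.06 mV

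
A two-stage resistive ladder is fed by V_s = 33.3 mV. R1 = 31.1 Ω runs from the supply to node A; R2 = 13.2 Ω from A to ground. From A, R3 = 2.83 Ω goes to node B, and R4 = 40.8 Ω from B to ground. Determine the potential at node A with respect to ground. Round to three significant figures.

V_A ≈ 8.18 mV

Looking into the second stage from A: R3 + R4 = 43.63 Ω appears in parallel with R2.
Effective lower resistance at A: R2 ‖ 43.63 = 10.13 Ω.
V_A = 33.3 × 10.13/(31.1 + 10.13) = 8.184 mV.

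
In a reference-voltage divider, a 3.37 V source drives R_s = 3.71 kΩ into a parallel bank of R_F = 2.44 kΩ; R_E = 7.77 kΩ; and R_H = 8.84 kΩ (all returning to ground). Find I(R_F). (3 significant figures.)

Parallel bank: R_p = 1/(1/2.44 + 1/7.77 + 1/8.84) = 1.535 kΩ.
Node voltage V_A = V_DC · R_p/(R_s + R_p) = 3.37 × 0.2926 = 0.9861 V.
Branch current I = V_A/R_F = 0.9861/2.44 = 0.4041 mA.

I ≈ 0.404 mA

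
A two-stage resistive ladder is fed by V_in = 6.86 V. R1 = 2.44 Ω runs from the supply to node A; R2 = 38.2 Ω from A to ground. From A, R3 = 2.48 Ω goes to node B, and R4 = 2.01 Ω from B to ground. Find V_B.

Looking into the second stage from A: R3 + R4 = 4.490 Ω appears in parallel with R2.
Effective lower resistance at A: R2 ‖ 4.490 = 4.018 Ω.
V_A = 6.86 × 4.018/(2.44 + 4.018) = 4.268 V.
V_B = V_A × 0.4477 = 1.911 V.

V_B ≈ 1.91 V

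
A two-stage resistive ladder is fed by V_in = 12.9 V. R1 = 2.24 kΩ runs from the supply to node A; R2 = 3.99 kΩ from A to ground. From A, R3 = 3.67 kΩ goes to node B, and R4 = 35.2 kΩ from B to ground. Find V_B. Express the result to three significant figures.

V_B ≈ 7.22 V

Looking into the second stage from A: R3 + R4 = 38.87 kΩ appears in parallel with R2.
Effective lower resistance at A: R2 ‖ 38.87 = 3.619 kΩ.
So V_A = 12.9 × 0.6177 = 7.968 V.
Then the unloaded second divider: V_B = V_A × R4/(R3+R4) = 7.968 × 0.9056 = 7.215 V.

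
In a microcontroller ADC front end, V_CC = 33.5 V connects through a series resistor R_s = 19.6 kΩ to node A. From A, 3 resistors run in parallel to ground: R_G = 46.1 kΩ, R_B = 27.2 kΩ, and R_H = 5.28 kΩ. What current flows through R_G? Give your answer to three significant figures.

Parallel bank: R_p = 1/(1/46.1 + 1/27.2 + 1/5.28) = 4.035 kΩ.
V_A by voltage divider: V_A = 33.5 × 4.035/(19.6 + 4.035) = 5.719 V.
I(R_G) = V_A / R_G = 5.719/46.1 = 0.1241 mA.

I ≈ 0.124 mA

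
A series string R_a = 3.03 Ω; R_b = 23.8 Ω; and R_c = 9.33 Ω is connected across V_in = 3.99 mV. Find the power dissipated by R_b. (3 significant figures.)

P ≈ 0.290 µW

Series current I = V_in/ΣR = 3.99/36.16 = 0.1103 mA.
V(R_b) = I·R = 2.626 mV; P = V·I = 2.626 × 0.1103 = 0.2898 µW.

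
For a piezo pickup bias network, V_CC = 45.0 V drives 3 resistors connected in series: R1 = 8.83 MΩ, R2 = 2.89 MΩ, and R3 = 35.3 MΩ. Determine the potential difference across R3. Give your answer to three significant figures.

Series total: ΣR = 8.83 + 2.89 + 35.3 = 47.02 MΩ.
Voltage divider: V = V_CC · (35.30 / 47.02) = 45.0 × 0.7507 = 33.78 V.

V ≈ 33.8 V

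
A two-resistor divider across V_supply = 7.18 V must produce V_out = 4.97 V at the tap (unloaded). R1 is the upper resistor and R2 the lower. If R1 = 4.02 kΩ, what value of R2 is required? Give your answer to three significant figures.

R2 ≈ 9.04 kΩ

Required fraction k = V_out/V_supply = 0.6922.
Rearranging, R2 = R1·k/(1−k) = 4.02 × 2.249 = 9.040 kΩ.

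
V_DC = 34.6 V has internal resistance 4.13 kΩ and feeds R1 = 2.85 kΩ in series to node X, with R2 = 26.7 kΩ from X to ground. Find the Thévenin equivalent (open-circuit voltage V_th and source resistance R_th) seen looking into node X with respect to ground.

V_th ≈ 27.4 V, R_th ≈ 5.53 kΩ

R1' = 4.13 + 2.85 = 6.980 kΩ (source resistance + R1).
V_th is the unloaded tap voltage: V_DC · R2/(R1'+R2) = 34.6 × 0.7928 = 27.43 V.
With V_DC suppressed (replaced by a short), R_th = R1' ‖ R2 = (6.980 × 26.7)/(6.980 + 26.7) = 5.533 kΩ.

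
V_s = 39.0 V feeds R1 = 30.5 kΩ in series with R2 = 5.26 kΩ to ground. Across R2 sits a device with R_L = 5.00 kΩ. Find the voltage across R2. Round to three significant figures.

V_out ≈ 3.02 V

First combine the lower leg with the load: R2 ‖ R_L = 2.563 kΩ.
Voltage divider with the loaded lower leg: V_out = 39.0 × 2.563/(30.5 + 2.563) = 39.0 × 0.07753 = 3.024 V.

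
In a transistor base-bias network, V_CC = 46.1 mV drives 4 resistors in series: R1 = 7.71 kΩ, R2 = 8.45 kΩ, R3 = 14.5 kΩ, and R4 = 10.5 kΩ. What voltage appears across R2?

V ≈ 9.46 mV

Total series resistance ΣR = 7.71 + 8.45 + 14.5 + 10.5 = 41.16 kΩ.
Voltage divider: V = V_CC · (8.450 / 41.16) = 46.1 × 0.2053 = 9.464 mV.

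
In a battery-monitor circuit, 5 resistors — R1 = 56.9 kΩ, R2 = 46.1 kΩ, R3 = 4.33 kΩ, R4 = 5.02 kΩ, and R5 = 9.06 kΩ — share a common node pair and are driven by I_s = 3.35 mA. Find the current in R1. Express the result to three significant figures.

I ≈ 0.102 mA

ΣG = 1/56.9 + 1/46.1 + 1/4.33 + 1/5.02 + 1/9.06 = 0.5798.
R1 takes the fraction G_k/ΣG = 0.01757/0.5798 = 0.03031, so I = 3.35 × 0.03031 = 0.1015 mA.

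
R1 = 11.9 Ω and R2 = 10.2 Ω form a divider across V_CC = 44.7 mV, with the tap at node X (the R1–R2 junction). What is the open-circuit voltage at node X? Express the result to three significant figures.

V_th ≈ 20.6 mV

V_th is the unloaded tap voltage: V_CC · R2/(R1+R2) = 44.7 × 0.4615 = 20.63 mV.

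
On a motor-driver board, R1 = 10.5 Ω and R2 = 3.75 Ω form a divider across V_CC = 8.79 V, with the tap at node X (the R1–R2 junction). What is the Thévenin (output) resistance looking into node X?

Zeroing V_CC shorts the top of R1 to ground, so R_th = R1 ‖ R2 = 2.763 Ω.

R_th ≈ 2.76 Ω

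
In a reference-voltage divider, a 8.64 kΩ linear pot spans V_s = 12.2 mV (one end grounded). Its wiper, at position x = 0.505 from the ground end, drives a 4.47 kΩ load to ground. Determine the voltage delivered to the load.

Split the track: R_lower = x·R_p = 4.363 kΩ, R_upper = (1−x)·R_p = 4.277 kΩ.
Lower segment in parallel with the load: 4.363 ‖ 4.47 = 2.208 kΩ.
Loaded-divider output: V_out = 12.2 × 0.3405 = 4.154 mV.

V_out ≈ 4.15 mV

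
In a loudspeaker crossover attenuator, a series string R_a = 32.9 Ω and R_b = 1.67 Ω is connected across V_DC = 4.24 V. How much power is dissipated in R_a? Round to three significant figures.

ΣR = 34.57 Ω → I = 4.24/34.57 = 0.1226 A.
P(R_a) = I²·R_a = (0.1226)² × 32.9 = 0.4949 W.

P ≈ 0.495 W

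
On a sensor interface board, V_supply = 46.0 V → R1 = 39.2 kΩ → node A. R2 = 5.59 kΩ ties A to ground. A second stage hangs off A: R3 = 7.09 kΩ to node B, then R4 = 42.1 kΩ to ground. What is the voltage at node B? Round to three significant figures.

V_B ≈ 4.47 V

Node A sees R2 in parallel with the series input of stage 2, R3 + R4 = 49.19 kΩ.
R2 ‖ (R3+R4) = 5.020 kΩ.
V_A = 46.0 × 5.020/(39.2 + 5.020) = 5.222 V.
Stage 2 is unloaded, so V_B = V_A · R4/(R3+R4) = 5.222 × 42.1/49.19 = 4.469 V.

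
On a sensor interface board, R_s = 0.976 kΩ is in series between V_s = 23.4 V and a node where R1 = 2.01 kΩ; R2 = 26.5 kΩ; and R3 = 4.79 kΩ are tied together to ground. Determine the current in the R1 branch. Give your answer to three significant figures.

I ≈ 6.74 mA

Parallel bank: R_p = 1/(1/2.01 + 1/26.5 + 1/4.79) = 1.344 kΩ.
Node voltage V_A = V_s · R_p/(R_s + R_p) = 23.4 × 0.5793 = 13.56 V.
I(R1) = V_A / R1 = 13.56/2.01 = 6.744 mA.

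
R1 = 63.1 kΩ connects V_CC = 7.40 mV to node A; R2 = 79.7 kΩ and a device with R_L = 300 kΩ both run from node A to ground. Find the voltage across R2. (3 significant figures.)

First combine the lower leg with the load: R2 ‖ R_L = 62.97 kΩ.
Voltage divider with the loaded lower leg: V_out = 7.40 × 62.97/(63.1 + 62.97) = 7.40 × 0.4995 = 3.696 mV.
(Unloaded it would be 4.13 mV; the load pulls it down.)

V_out ≈ 3.70 mV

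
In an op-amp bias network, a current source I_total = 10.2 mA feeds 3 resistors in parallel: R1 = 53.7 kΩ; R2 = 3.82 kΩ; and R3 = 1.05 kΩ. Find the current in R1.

ΣG = 1/53.7 + 1/3.82 + 1/1.05 = 1.233.
Current divider: I(R1) = I_total · G_k/ΣG = 10.2 × (0.01862/1.233) = 10.2 × 0.01511 = 0.1541 mA.

I ≈ 0.154 mA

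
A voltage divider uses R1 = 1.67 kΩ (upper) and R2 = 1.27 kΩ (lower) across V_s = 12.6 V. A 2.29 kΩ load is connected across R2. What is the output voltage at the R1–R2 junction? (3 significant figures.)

V_out ≈ 4.14 V

The load sits in parallel with R2, giving an effective lower resistance R2' = R2·R_L/(R2+R_L) = 0.8169 kΩ.
Now apply the divider: V_out = 12.6 × 0.3285 = 4.139 V.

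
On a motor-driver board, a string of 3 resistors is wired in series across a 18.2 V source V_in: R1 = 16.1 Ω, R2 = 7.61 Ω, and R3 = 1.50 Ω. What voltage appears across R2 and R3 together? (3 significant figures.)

V ≈ 6.58 V

ΣR = 16.1 + 7.61 + 1.50 = 25.21 Ω.
R_{R2..R3} = 7.61 + 1.50 = 9.110 Ω.
Voltage divider: V = V_in · (9.110 / 25.21) = 18.2 × 0.3614 = 6.577 V.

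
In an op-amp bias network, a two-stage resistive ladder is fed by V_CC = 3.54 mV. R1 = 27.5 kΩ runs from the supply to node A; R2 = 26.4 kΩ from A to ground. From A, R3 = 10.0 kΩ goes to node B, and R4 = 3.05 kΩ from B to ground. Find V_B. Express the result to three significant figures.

Node A sees R2 in parallel with the series input of stage 2, R3 + R4 = 13.05 kΩ.
Effective lower resistance at A: R2 ‖ 13.05 = 8.733 kΩ.
V_A = 3.54 × 8.733/(27.5 + 8.733) = 0.8532 mV.
Then the unloaded second divider: V_B = V_A × R4/(R3+R4) = 0.8532 × 0.2337 = 0.1994 mV.

V_B ≈ 0.199 mV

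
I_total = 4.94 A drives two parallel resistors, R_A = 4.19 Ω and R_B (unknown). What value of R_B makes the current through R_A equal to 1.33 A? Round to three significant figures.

R_B ≈ 1.54 Ω

Two-branch current divider: I_A = I_total · R_B/(R_A + R_B).
1.33/4.94 = R_B/(R_A + R_B) → R_B = R_A · (0.2692)/(1 − 0.2692) = 4.19 × 0.3684 = 1.544 Ω.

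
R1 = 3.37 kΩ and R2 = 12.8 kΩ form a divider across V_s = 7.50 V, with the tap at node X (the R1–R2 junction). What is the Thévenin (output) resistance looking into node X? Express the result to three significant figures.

R_th ≈ 2.67 kΩ

Looking into X with the source shorted: R_th = R1·R2/(R1+R2) = 3.370 × 12.8/16.17 = 2.668 kΩ.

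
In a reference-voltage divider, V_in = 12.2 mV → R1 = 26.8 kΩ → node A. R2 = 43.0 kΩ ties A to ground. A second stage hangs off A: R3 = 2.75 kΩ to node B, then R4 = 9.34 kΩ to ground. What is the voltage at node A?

Node A sees R2 in parallel with the series input of stage 2, R3 + R4 = 12.09 kΩ.
Effective lower resistance at A: R2 ‖ 12.09 = 9.437 kΩ.
So V_A = 12.2 × 0.2604 = 3.177 mV.

V_A ≈ 3.18 mV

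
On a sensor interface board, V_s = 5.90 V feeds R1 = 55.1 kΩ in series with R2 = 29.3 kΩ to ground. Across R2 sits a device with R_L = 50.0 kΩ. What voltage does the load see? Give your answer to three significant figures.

R2 ‖ R_L = (29.3 × 50.0)/(29.3 + 50.0) = 18.47 kΩ.
Now apply the divider: V_out = 5.90 × 0.2511 = 1.481 V.
(Unloaded it would be 2.05 V; the load pulls it down.)

V_out ≈ 1.48 V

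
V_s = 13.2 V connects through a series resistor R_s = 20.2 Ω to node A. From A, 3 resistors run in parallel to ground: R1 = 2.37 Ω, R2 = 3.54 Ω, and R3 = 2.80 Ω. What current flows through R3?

I ≈ 0.210 A

Parallel bank: R_p = 1/(1/2.37 + 1/3.54 + 1/2.80) = 0.9420 Ω.
V_A = 13.2 × 0.9420/21.14 = 0.5881 V.
I(R3) = V_A / R3 = 0.5881/2.80 = 0.2100 A.
(Check via current divider: I_total = 0.6243 A; share G_k/ΣG = 0.3364 → same result.)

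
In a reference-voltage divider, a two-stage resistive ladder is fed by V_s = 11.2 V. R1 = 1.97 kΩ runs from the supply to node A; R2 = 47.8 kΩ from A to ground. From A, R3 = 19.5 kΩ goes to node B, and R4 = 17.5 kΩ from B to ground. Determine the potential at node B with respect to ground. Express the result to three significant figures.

Looking into the second stage from A: R3 + R4 = 37.00 kΩ appears in parallel with R2.
Effective lower resistance at A: R2 ‖ 37.00 = 20.86 kΩ.
V_A = 11.2 × 20.86/(1.97 + 20.86) = 10.23 V.
Stage 2 is unloaded, so V_B = V_A · R4/(R3+R4) = 10.23 × 17.5/37.00 = 4.840 V.

V_B ≈ 4.84 V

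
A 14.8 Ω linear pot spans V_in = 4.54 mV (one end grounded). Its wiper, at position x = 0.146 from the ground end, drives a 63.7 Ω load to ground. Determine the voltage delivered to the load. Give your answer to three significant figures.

V_out ≈ 0.644 mV

Lower segment x·R_p = 2.161 Ω; upper segment (1−x)·R_p = 12.64 Ω.
(x·R_p) ‖ R_L = 2.090 Ω.
V_out = 4.54 × 2.090/(12.64 + 2.090) = 0.6442 mV.
(Unloaded: V_out = x·V_in = 0.663 mV.)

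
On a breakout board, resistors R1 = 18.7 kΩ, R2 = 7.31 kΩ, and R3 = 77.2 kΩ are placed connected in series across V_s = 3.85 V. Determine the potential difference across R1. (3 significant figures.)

V ≈ 0.698 V

ΣR = 18.7 + 7.31 + 77.2 = 103.2 kΩ.
Voltage divider: V = V_s · (18.70 / 103.2) = 3.85 × 0.1812 = 0.6976 V.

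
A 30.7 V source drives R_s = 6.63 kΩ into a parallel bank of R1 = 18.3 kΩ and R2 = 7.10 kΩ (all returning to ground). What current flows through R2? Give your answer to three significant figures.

Combine the parallel branches: R_p = (1/18.3 + 1/7.10)⁻¹ = 5.115 kΩ.
V_A = 30.7 × 5.115/11.75 = 13.37 V.
Branch current I = V_A/R2 = 13.37/7.10 = 1.883 mA.
(Equivalently: I_total = 2.614 mA, then current-divider fraction G_k/ΣG = 0.7205.)

I ≈ 1.88 mA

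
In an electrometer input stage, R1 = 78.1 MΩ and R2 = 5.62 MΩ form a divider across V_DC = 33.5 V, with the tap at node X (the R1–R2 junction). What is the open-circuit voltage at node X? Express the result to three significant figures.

Open-circuit (no load on X): V_th = V_DC · R2/(R1 + R2) = 33.5 × 5.62/(78.10 + 5.62) = 2.249 V.

V_th ≈ 2.25 V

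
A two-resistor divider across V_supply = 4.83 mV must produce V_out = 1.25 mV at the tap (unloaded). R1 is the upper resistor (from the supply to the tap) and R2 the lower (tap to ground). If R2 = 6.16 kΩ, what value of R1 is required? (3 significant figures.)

R1 ≈ 17.6 kΩ

The divider ratio is R2/(R1+R2) = 1.25/4.83 = 0.2588.
So R1 = R2 · (V_supply/V_out − 1) = 6.16 × (4.83/1.25 − 1) = 6.16 × 2.864 = 17.64 kΩ.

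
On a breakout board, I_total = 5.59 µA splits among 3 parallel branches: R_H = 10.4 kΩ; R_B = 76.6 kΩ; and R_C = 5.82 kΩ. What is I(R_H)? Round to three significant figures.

I ≈ 1.91 µA

Total conductance ΣG = 1/10.4 + 1/76.6 + 1/5.82 = 0.2810 (units of 1/kΩ).
By the current-divider rule, I = I_total · G_k/ΣG = 5.59 × 0.3421 = 1.913 µA.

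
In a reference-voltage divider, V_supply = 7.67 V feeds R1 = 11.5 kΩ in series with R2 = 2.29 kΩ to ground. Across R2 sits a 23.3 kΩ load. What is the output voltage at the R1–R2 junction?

The load sits in parallel with R2, giving an effective lower resistance R2' = R2·R_L/(R2+R_L) = 2.085 kΩ.
Voltage divider with the loaded lower leg: V_out = 7.67 × 2.085/(11.5 + 2.085) = 7.67 × 0.1535 = 1.177 V.
(Unloaded it would be 1.27 V; the load pulls it down.)

V_out ≈ 1.18 V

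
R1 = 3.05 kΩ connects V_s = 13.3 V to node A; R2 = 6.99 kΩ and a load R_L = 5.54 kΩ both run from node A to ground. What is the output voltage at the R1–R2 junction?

V_out ≈ 6.69 V

First combine the lower leg with the load: R2 ‖ R_L = 3.091 kΩ.
Then V_out = V_s · R2'/(R1 + R2') = 13.3 × 3.091/6.141 = 6.694 V.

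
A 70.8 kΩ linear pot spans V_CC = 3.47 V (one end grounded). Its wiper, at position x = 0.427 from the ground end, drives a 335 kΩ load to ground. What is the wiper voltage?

Lower segment x·R_p = 30.23 kΩ; upper segment (1−x)·R_p = 40.57 kΩ.
R_L loads the lower segment: effective lower R = 27.73 kΩ.
Loaded-divider output: V_out = 3.47 × 0.4060 = 1.409 V.

V_out ≈ 1.41 V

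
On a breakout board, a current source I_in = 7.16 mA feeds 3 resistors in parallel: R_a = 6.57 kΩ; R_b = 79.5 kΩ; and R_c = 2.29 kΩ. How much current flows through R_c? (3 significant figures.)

Total conductance ΣG = 1/6.57 + 1/79.5 + 1/2.29 = 0.6015 (units of 1/kΩ).
R_c takes the fraction G_k/ΣG = 0.4367/0.6015 = 0.7260, so I = 7.16 × 0.7260 = 5.198 mA.

I ≈ 5.20 mA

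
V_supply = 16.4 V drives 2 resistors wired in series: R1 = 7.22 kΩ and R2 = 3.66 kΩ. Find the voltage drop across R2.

V ≈ 5.52 V

ΣR = 7.22 + 3.66 = 10.88 kΩ.
V = V_supply · R/ΣR = 16.4 × 0.3364 = 5.517 V.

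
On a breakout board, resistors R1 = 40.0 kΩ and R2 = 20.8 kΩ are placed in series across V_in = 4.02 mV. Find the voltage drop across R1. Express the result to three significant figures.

ΣR = 40.0 + 20.8 = 60.80 kΩ.
V = V_in · R/ΣR = 4.02 × 0.6579 = 2.645 mV.

V ≈ 2.64 mV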